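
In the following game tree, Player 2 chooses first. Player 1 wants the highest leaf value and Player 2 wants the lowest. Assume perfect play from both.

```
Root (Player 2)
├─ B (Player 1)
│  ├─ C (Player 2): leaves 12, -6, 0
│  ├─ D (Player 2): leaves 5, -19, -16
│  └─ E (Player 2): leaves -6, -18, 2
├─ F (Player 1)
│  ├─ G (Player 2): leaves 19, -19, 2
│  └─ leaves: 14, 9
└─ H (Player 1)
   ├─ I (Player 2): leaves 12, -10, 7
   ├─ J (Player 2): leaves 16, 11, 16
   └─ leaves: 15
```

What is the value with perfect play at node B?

-6

C: min(12, -6, 0) = -6
D: min(5, -19, -16) = -19
E: min(-6, -18, 2) = -18
B: max(-6, -19, -18) = -6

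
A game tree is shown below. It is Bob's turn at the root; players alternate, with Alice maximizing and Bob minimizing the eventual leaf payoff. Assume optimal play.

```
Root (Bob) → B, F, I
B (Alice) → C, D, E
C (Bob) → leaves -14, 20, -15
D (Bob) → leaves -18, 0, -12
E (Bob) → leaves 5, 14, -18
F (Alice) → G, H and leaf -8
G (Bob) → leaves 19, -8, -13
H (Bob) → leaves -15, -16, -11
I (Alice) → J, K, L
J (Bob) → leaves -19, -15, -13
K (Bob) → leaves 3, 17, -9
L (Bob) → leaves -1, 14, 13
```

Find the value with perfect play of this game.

C (Bob): min(-14, 20, -15) = -15
D (Bob): min(-18, 0, -12) = -18
E (Bob): min(5, 14, -18) = -18
B (Alice): max(-15, -18, -18) = -15
G (Bob): min(19, -8, -13) = -13
H (Bob): min(-15, -16, -11) = -16
F (Alice): max(-13, -16, -8) = -8
J (Bob): min(-19, -15, -13) = -19
K (Bob): min(3, 17, -9) = -9
L (Bob): min(-1, 14, 13) = -1
I (Alice): max(-19, -9, -1) = -1
Root (Bob): min(-15, -8, -1) = -15

-15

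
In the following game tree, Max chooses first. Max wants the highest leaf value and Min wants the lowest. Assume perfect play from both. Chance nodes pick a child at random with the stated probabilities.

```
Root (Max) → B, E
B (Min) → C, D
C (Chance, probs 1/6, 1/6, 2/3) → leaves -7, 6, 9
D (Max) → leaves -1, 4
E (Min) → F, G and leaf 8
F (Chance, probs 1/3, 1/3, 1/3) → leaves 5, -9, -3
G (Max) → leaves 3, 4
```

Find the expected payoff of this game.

4

C (Chance): 1/6·-7 + 1/6·6 + 2/3·9 = 5.83
D (Max): max(-1, 4) = 4
B (Min): min(5.83, 4) = 4
F (Chance): 1/3·5 + 1/3·-9 + 1/3·-3 = -2.33
G (Max): max(3, 4) = 4
E (Min): min(-2.33, 4, 8) = -2.33
Root (Max): max(4, -2.33) = 4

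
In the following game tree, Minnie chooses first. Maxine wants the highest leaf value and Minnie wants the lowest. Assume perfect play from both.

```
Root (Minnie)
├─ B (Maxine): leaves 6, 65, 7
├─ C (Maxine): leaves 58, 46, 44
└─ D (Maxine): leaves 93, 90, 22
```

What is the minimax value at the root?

58

B (Maxine): max(6, 65, 7) = 65
C (Maxine): max(58, 46, 44) = 58
D (Maxine): max(93, 90, 22) = 93
Root (Minnie): min(65, 58, 93) = 58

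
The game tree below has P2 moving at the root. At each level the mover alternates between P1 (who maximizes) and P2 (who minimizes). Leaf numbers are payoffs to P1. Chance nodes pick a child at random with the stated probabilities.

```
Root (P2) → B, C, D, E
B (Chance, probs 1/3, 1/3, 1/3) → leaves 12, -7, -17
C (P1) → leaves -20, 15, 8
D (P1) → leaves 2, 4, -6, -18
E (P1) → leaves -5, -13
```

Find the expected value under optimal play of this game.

-5

B (Chance): 1/3·12 + 1/3·-7 + 1/3·-17 = -4
C (P1): max(-20, 15, 8) = 15
D (P1): max(2, 4, -6, -18) = 4
E (P1): max(-5, -13) = -5
Root (P2): min(-4, 15, 4, -5) = -5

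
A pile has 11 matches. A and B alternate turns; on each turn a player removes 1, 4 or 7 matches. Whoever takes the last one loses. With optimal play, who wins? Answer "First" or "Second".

Second

i:   0  1  2  3  4  5  6  7  8  9 10 11
     W  L  W  L  W  W  L  W  W  L  W  L
Position 11 is L, so the second player wins.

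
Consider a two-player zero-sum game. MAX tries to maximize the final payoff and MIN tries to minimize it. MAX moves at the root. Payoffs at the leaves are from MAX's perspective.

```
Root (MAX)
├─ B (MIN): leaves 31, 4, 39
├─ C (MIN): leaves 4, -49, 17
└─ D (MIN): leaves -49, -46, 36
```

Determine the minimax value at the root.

4

B (MIN): min(31, 4, 39) = 4
C (MIN): min(4, -49, 17) = -49
D (MIN): min(-49, -46, 36) = -49
Root (MAX): max(4, -49, -49) = 4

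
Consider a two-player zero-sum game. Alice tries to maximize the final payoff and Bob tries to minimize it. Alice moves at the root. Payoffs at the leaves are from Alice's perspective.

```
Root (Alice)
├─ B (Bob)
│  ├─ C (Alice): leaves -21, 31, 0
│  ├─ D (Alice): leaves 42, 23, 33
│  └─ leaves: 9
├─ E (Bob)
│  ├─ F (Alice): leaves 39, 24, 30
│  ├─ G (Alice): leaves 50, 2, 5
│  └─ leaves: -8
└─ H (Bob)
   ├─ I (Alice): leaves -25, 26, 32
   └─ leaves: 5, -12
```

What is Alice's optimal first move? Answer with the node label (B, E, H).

C (Alice): max(-21, 31, 0) = 31
D (Alice): max(42, 23, 33) = 42
B (Bob): min(31, 42, 9) = 9
F (Alice): max(39, 24, 30) = 39
G (Alice): max(50, 2, 5) = 50
E (Bob): min(39, 50, -8) = -8
I (Alice): max(-25, 26, 32) = 32
H (Bob): min(32, 5, -12) = -12
Root (Alice): max(9, -8, -12) = 9
Alice picks the child with the highest value: B (value 9).

B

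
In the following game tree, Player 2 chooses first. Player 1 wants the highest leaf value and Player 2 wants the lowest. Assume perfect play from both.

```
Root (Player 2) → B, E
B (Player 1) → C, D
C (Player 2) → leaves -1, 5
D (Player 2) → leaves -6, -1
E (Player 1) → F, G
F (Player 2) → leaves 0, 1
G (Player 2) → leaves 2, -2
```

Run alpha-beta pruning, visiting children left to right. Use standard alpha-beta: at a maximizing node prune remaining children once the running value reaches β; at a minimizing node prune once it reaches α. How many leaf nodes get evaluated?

C [α=-∞,β=+∞]: v=-1
D [α=-1,β=+∞]: v=-6 after child 1 ≤ α → α-cutoff, skip 1
B [α=-∞,β=+∞]: v=-1
F [α=-∞,β=-1]: v=0
E [α=-∞,β=-1]: v=0 after child 1 ≥ β → β-cutoff, skip 1
Root [α=-∞,β=+∞]: v=-1
Leaves evaluated: 5 of 8.

5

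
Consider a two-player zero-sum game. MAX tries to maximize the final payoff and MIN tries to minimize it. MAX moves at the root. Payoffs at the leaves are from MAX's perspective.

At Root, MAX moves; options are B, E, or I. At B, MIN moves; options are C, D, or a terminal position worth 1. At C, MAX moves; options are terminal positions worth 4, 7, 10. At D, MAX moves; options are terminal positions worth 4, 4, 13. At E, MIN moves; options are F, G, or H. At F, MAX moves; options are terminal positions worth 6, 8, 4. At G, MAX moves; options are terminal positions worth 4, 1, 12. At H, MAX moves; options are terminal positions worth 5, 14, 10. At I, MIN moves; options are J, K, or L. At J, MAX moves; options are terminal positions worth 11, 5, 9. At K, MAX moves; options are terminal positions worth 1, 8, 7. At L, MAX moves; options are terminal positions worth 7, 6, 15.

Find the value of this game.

8

C (MAX): max(4, 7, 10) = 10
D (MAX): max(4, 4, 13) = 13
B (MIN): min(10, 13, 1) = 1
F (MAX): max(6, 8, 4) = 8
G (MAX): max(4, 1, 12) = 12
H (MAX): max(5, 14, 10) = 14
E (MIN): min(8, 12, 14) = 8
J (MAX): max(11, 5, 9) = 11
K (MAX): max(1, 8, 7) = 8
L (MAX): max(7, 6, 15) = 15
I (MIN): min(11, 8, 15) = 8
Root (MAX): max(1, 8, 8) = 8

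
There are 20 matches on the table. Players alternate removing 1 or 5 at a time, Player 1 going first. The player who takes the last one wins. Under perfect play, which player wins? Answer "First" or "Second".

W/L table (W = player to move can force a win):
i:   0  1  2  3  4  5  6  7  8  9 10 11 12 13 14 15 16 17 18 19 20
     L  W  L  W  L  W  L  W  L  W  L  W  L  W  L  W  L  W  L  W  L
Position 20 is L, so the second player wins.

Second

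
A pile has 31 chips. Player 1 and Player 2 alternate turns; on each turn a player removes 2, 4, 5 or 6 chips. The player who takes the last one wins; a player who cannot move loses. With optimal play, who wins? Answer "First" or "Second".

First

Mark each pile size as W (mover wins) or L (mover loses):
i:   0  1  2  3  4  5  6  7  8  9 10 11 12 13 14 15 16 17 18 19 20 21 22 23 24 25 26 27 28 29 30 31
     L  L  W  W  W  W  W  W  L  L  W  W  W  W  W  W  L  L  W  W  W  W  W  W  L  L  W  W  W  W  W  W
Position 31 is W, so the first player wins.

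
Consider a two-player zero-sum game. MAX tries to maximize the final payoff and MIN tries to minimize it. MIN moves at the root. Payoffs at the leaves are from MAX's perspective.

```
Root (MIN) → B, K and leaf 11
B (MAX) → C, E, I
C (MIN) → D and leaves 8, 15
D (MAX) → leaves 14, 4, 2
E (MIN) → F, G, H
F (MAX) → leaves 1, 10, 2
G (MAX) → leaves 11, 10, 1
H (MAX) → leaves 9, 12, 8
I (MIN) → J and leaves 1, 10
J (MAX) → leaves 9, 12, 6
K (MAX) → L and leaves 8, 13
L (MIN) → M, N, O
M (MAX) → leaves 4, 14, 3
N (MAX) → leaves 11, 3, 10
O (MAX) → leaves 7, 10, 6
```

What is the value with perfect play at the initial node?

10

D (MAX): max(14, 4, 2) = 14
C (MIN): min(14, 8, 15) = 8
F (MAX): max(1, 10, 2) = 10
G (MAX): max(11, 10, 1) = 11
H (MAX): max(9, 12, 8) = 12
E (MIN): min(10, 11, 12) = 10
J (MAX): max(9, 12, 6) = 12
I (MIN): min(12, 1, 10) = 1
B (MAX): max(8, 10, 1) = 10
M (MAX): max(4, 14, 3) = 14
N (MAX): max(11, 3, 10) = 11
O (MAX): max(7, 10, 6) = 10
L (MIN): min(14, 11, 10) = 10
K (MAX): max(10, 8, 13) = 13
Root (MIN): min(10, 13, 11) = 10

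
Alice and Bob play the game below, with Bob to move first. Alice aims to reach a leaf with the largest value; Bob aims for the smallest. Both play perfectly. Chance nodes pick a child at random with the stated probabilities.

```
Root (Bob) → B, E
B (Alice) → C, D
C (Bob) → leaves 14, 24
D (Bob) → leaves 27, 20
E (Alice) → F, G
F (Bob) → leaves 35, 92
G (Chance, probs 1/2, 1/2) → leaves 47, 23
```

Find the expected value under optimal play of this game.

20

C (Bob): min(14, 24) = 14
D (Bob): min(27, 20) = 20
B (Alice): max(14, 20) = 20
F (Bob): min(35, 92) = 35
G (Chance): 1/2·47 + 1/2·23 = 35
E (Alice): max(35, 35) = 35
Root (Bob): min(20, 35) = 20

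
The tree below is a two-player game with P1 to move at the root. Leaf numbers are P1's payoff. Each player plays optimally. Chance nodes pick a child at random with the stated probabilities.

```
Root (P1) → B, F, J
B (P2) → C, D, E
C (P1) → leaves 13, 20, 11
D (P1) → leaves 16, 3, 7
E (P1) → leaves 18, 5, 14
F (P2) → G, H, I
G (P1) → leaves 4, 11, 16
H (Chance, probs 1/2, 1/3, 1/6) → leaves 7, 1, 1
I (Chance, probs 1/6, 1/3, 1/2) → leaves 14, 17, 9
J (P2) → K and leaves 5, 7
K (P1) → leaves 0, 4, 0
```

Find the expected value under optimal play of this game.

16

C (P1): max(13, 20, 11) = 20
D (P1): max(16, 3, 7) = 16
E (P1): max(18, 5, 14) = 18
B (P2): min(20, 16, 18) = 16
G (P1): max(4, 11, 16) = 16
H (Chance): 1/2·7 + 1/3·1 + 1/6·1 = 4
I (Chance): 1/6·14 + 1/3·17 + 1/2·9 = 12.5
F (P2): min(16, 4, 12.5) = 4
K (P1): max(0, 4, 0) = 4
J (P2): min(4, 5, 7) = 4
Root (P1): max(16, 4, 4) = 16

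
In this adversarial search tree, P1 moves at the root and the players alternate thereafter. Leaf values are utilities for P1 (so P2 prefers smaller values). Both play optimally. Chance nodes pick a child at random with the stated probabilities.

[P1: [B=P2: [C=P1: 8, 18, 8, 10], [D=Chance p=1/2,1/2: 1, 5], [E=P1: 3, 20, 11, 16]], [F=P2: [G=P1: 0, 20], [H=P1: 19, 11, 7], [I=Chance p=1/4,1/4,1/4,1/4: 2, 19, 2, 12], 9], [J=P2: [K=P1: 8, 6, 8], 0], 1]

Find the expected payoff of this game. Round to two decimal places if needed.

8.75

C (P1): max(8, 18, 8, 10) = 18
D (Chance): 1/2·1 + 1/2·5 = 3
E (P1): max(3, 20, 11, 16) = 20
B (P2): min(18, 3, 20) = 3
G (P1): max(0, 20) = 20
H (P1): max(19, 11, 7) = 19
I (Chance): 1/4·2 + 1/4·19 + 1/4·2 + 1/4·12 = 8.75
F (P2): min(20, 19, 8.75, 9) = 8.75
K (P1): max(8, 6, 8) = 8
J (P2): min(8, 0) = 0
Root (P1): max(3, 8.75, 0, 1) = 8.75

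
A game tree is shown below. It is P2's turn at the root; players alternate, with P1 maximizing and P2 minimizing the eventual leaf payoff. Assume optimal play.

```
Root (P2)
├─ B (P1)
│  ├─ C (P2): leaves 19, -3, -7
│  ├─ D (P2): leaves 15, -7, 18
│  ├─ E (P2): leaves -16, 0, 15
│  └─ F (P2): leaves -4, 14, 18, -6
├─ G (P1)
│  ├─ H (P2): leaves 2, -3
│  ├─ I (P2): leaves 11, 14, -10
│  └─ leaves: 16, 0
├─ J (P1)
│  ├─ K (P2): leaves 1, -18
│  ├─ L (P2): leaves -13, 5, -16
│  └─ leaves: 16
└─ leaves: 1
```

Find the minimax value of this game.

-6

C (P2): min(19, -3, -7) = -7
D (P2): min(15, -7, 18) = -7
E (P2): min(-16, 0, 15) = -16
F (P2): min(-4, 14, 18, -6) = -6
B (P1): max(-7, -7, -16, -6) = -6
H (P2): min(2, -3) = -3
I (P2): min(11, 14, -10) = -10
G (P1): max(-3, -10, 16, 0) = 16
K (P2): min(1, -18) = -18
L (P2): min(-13, 5, -16) = -16
J (P1): max(-18, -16, 16) = 16
Root (P2): min(-6, 16, 16, 1) = -6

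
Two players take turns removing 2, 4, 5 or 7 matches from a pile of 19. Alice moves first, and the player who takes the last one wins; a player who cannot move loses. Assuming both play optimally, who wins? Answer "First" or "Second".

Second

i:   0  1  2  3  4  5  6  7  8  9 10 11 12 13 14 15 16 17 18 19
     L  L  W  W  W  W  W  W  W  L  L  W  W  W  W  W  W  W  L  L
Position 19 is L, so the second player wins.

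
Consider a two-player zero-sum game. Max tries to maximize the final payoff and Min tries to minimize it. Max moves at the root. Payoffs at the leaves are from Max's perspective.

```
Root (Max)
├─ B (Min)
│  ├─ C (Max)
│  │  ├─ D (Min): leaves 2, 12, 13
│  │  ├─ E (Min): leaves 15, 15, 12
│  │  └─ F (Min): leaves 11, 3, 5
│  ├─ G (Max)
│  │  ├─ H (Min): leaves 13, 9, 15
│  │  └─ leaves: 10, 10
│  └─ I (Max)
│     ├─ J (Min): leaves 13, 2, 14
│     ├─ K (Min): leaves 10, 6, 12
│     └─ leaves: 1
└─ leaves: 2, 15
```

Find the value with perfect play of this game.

D (Min): min(2, 12, 13) = 2
E (Min): min(15, 15, 12) = 12
F (Min): min(11, 3, 5) = 3
C (Max): max(2, 12, 3) = 12
H (Min): min(13, 9, 15) = 9
G (Max): max(9, 10, 10) = 10
J (Min): min(13, 2, 14) = 2
K (Min): min(10, 6, 12) = 6
I (Max): max(2, 6, 1) = 6
B (Min): min(12, 10, 6) = 6
Root (Max): max(6, 2, 15) = 15

15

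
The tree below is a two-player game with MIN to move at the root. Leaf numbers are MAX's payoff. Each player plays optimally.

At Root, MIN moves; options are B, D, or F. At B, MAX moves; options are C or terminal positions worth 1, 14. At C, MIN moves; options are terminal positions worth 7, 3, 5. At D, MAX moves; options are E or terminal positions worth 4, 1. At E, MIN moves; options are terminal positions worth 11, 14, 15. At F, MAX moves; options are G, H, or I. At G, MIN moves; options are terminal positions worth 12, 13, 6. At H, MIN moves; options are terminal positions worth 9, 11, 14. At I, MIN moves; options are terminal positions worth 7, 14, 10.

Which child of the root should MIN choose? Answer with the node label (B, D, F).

C (MIN): min(7, 3, 5) = 3
B (MAX): max(3, 1, 14) = 14
E (MIN): min(11, 14, 15) = 11
D (MAX): max(11, 4, 1) = 11
G (MIN): min(12, 13, 6) = 6
H (MIN): min(9, 11, 14) = 9
I (MIN): min(7, 14, 10) = 7
F (MAX): max(6, 9, 7) = 9
Root (MIN): min(14, 11, 9) = 9
MIN picks the child with the lowest value: F (value 9).

F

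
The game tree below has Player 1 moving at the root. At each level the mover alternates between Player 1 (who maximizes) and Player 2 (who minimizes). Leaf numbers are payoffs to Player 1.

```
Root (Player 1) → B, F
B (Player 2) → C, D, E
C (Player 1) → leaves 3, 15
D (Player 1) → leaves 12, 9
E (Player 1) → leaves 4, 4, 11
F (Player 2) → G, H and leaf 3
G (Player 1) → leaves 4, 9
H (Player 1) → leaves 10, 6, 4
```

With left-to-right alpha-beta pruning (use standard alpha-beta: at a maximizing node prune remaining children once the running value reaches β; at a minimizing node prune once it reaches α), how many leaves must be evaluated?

9

C [α=-∞,β=+∞]: v=15
D [α=-∞,β=15]: v=12
E [α=-∞,β=12]: v=11
B [α=-∞,β=+∞]: v=11
G [α=11,β=+∞]: v=9
F [α=11,β=+∞]: v=9 after child 1 ≤ α → α-cutoff, skip 2
Root [α=-∞,β=+∞]: v=11
Leaves evaluated: 9 of 13.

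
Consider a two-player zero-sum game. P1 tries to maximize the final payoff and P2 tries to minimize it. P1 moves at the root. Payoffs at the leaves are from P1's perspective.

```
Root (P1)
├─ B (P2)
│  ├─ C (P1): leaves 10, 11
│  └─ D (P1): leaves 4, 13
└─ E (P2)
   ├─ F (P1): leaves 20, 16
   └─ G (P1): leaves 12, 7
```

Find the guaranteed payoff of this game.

12

C (P1): max(10, 11) = 11
D (P1): max(4, 13) = 13
B (P2): min(11, 13) = 11
F (P1): max(20, 16) = 20
G (P1): max(12, 7) = 12
E (P2): min(20, 12) = 12
Root (P1): max(11, 12) = 12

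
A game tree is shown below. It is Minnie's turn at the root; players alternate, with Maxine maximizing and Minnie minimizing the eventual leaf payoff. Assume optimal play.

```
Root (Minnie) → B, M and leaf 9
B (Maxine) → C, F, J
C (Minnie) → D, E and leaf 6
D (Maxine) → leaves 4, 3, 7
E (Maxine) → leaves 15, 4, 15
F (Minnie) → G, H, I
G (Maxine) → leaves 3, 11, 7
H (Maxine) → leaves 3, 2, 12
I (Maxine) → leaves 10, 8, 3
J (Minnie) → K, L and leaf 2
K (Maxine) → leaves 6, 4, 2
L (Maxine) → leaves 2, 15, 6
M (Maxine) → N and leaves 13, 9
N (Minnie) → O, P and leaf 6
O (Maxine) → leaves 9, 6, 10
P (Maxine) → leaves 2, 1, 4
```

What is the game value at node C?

6

D: max(4, 3, 7) = 7
E: max(15, 4, 15) = 15
C: min(7, 15, 6) = 6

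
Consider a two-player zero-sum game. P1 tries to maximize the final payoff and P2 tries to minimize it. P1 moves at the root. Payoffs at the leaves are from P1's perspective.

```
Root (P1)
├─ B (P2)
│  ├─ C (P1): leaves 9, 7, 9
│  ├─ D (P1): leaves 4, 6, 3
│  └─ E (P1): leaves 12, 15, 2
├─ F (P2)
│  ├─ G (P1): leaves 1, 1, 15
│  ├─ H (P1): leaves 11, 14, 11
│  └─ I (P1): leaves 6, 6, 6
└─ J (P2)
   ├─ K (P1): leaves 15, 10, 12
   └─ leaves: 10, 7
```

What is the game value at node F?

G: max(1, 1, 15) = 15
H: max(11, 14, 11) = 14
I: max(6, 6, 6) = 6
F: min(15, 14, 6) = 6

6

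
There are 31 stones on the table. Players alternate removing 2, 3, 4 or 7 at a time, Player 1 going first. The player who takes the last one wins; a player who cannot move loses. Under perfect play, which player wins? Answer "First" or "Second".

First

W/L table (W = player to move can force a win):
i:   0  1  2  3  4  5  6  7  8  9 10 11 12 13 14 15 16 17 18 19 20 21 22 23 24 25 26 27 28 29 30 31
     L  L  W  W  W  W  L  W  W  W  W  L  L  W  W  W  W  L  W  W  W  W  L  L  W  W  W  W  L  W  W  W
Position 31 is W, so the first player wins.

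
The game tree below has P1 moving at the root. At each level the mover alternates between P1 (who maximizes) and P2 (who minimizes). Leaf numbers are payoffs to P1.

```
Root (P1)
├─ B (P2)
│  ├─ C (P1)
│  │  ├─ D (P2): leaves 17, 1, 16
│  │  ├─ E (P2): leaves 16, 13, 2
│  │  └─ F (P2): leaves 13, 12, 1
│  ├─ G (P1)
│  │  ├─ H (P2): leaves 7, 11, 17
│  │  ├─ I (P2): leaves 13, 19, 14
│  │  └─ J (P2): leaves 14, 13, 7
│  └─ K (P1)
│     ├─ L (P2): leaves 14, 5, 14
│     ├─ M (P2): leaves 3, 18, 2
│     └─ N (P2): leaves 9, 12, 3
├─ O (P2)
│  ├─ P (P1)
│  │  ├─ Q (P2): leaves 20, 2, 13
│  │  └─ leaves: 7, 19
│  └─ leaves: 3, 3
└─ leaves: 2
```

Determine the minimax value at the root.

D (P2): min(17, 1, 16) = 1
E (P2): min(16, 13, 2) = 2
F (P2): min(13, 12, 1) = 1
C (P1): max(1, 2, 1) = 2
H (P2): min(7, 11, 17) = 7
I (P2): min(13, 19, 14) = 13
J (P2): min(14, 13, 7) = 7
G (P1): max(7, 13, 7) = 13
L (P2): min(14, 5, 14) = 5
M (P2): min(3, 18, 2) = 2
N (P2): min(9, 12, 3) = 3
K (P1): max(5, 2, 3) = 5
B (P2): min(2, 13, 5) = 2
Q (P2): min(20, 2, 13) = 2
P (P1): max(2, 7, 19) = 19
O (P2): min(19, 3, 3) = 3
Root (P1): max(2, 3, 2) = 3

3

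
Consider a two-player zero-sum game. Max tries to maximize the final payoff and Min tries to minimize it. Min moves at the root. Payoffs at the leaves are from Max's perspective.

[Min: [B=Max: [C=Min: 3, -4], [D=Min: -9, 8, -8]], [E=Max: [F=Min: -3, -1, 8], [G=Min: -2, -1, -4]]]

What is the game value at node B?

C: min(3, -4) = -4
D: min(-9, 8, -8) = -9
B: max(-4, -9) = -4

-4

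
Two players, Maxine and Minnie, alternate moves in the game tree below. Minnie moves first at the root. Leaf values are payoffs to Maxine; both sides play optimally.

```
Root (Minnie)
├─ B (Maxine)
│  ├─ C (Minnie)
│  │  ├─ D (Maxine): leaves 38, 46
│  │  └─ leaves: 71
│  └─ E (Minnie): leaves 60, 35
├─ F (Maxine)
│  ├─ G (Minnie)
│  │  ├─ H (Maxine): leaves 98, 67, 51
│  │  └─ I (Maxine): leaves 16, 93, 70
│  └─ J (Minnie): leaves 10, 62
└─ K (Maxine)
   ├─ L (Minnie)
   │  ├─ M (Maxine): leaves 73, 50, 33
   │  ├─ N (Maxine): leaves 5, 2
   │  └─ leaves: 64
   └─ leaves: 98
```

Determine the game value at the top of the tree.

46

D (Maxine): max(38, 46) = 46
C (Minnie): min(46, 71) = 46
E (Minnie): min(60, 35) = 35
B (Maxine): max(46, 35) = 46
H (Maxine): max(98, 67, 51) = 98
I (Maxine): max(16, 93, 70) = 93
G (Minnie): min(98, 93) = 93
J (Minnie): min(10, 62) = 10
F (Maxine): max(93, 10) = 93
M (Maxine): max(73, 50, 33) = 73
N (Maxine): max(5, 2) = 5
L (Minnie): min(73, 5, 64) = 5
K (Maxine): max(5, 98) = 98
Root (Minnie): min(46, 93, 98) = 46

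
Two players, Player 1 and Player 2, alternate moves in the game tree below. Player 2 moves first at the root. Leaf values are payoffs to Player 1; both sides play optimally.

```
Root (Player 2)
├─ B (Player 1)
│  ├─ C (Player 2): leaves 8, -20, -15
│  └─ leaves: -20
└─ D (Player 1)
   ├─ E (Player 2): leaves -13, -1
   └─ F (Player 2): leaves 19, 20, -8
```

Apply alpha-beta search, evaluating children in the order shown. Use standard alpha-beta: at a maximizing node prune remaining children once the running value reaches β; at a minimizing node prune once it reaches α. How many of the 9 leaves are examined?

6

C [α=-∞,β=+∞]: v=-20
B [α=-∞,β=+∞]: v=-20
E [α=-∞,β=-20]: v=-13
D [α=-∞,β=-20]: v=-13 after child 1 ≥ β → β-cutoff, skip 1
Root [α=-∞,β=+∞]: v=-20
Leaves evaluated: 6 of 9.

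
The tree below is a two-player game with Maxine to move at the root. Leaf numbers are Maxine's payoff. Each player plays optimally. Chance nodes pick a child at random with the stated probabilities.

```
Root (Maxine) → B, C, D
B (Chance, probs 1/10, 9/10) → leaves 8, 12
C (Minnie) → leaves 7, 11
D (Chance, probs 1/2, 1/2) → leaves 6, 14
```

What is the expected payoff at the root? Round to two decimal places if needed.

11.6

B (Chance): 1/10·8 + 9/10·12 = 11.6
C (Minnie): min(7, 11) = 7
D (Chance): 1/2·6 + 1/2·14 = 10
Root (Maxine): max(11.6, 7, 10) = 11.6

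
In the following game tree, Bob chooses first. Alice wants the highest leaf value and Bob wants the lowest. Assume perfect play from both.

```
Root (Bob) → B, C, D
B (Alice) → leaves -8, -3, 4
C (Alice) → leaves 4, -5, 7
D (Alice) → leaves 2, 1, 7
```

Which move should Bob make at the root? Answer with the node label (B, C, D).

B

B (Alice): max(-8, -3, 4) = 4
C (Alice): max(4, -5, 7) = 7
D (Alice): max(2, 1, 7) = 7
Root (Bob): min(4, 7, 7) = 4
Bob picks the child with the lowest value: B (value 4).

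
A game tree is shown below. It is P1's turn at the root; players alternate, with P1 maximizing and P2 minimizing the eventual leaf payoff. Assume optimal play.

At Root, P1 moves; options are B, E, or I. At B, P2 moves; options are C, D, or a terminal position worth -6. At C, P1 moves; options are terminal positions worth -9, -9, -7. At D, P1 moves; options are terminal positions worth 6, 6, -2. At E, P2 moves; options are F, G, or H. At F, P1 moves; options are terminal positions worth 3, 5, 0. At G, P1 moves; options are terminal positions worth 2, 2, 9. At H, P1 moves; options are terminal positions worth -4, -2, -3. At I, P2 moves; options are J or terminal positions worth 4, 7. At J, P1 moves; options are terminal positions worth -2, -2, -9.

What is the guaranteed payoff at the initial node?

-2

C (P1): max(-9, -9, -7) = -7
D (P1): max(6, 6, -2) = 6
B (P2): min(-7, 6, -6) = -7
F (P1): max(3, 5, 0) = 5
G (P1): max(2, 2, 9) = 9
H (P1): max(-4, -2, -3) = -2
E (P2): min(5, 9, -2) = -2
J (P1): max(-2, -2, -9) = -2
I (P2): min(-2, 4, 7) = -2
Root (P1): max(-7, -2, -2) = -2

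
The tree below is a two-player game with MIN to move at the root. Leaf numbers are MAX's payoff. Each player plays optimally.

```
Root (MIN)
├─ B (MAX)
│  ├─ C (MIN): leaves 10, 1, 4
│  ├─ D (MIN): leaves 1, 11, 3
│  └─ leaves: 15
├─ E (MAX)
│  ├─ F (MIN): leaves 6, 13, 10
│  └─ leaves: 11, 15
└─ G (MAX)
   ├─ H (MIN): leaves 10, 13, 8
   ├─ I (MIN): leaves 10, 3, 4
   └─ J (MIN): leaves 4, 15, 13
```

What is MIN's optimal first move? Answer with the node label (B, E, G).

G

C (MIN): min(10, 1, 4) = 1
D (MIN): min(1, 11, 3) = 1
B (MAX): max(1, 1, 15) = 15
F (MIN): min(6, 13, 10) = 6
E (MAX): max(6, 11, 15) = 15
H (MIN): min(10, 13, 8) = 8
I (MIN): min(10, 3, 4) = 3
J (MIN): min(4, 15, 13) = 4
G (MAX): max(8, 3, 4) = 8
Root (MIN): min(15, 15, 8) = 8
MIN picks the child with the lowest value: G (value 8).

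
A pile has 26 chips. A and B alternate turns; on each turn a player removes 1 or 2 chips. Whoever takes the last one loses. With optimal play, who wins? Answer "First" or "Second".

First

i:   0  1  2  3  4  5  6  7  8  9 10 11 12 13 14 15 16 17 18 19 20 21 22 23 24 25 26
     W  L  W  W  L  W  W  L  W  W  L  W  W  L  W  W  L  W  W  L  W  W  L  W  W  L  W
Position 26 is W, so the first player wins.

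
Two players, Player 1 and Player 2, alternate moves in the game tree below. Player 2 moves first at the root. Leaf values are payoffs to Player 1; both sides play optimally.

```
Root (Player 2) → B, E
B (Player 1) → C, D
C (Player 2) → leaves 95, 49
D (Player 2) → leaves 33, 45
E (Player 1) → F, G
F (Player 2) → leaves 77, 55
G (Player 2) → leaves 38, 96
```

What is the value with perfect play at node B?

C: min(95, 49) = 49
D: min(33, 45) = 33
B: max(49, 33) = 49

49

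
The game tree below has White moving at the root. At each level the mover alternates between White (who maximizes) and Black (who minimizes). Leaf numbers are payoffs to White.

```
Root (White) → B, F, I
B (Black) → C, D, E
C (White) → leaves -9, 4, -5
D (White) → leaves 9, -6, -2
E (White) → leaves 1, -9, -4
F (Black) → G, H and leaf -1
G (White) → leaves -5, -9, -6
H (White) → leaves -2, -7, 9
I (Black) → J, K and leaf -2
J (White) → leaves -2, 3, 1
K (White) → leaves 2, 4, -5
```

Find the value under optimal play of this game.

C (White): max(-9, 4, -5) = 4
D (White): max(9, -6, -2) = 9
E (White): max(1, -9, -4) = 1
B (Black): min(4, 9, 1) = 1
G (White): max(-5, -9, -6) = -5
H (White): max(-2, -7, 9) = 9
F (Black): min(-5, 9, -1) = -5
J (White): max(-2, 3, 1) = 3
K (White): max(2, 4, -5) = 4
I (Black): min(3, 4, -2) = -2
Root (White): max(1, -5, -2) = 1

1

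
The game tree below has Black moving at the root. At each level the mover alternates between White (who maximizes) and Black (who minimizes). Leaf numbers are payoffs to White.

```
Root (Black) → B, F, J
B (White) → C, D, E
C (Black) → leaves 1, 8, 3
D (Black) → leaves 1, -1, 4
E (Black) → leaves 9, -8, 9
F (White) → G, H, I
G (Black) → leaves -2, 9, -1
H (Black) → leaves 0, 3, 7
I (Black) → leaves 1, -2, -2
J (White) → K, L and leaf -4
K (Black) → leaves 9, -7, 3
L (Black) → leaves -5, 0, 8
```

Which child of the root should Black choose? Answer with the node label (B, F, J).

J

C (Black): min(1, 8, 3) = 1
D (Black): min(1, -1, 4) = -1
E (Black): min(9, -8, 9) = -8
B (White): max(1, -1, -8) = 1
G (Black): min(-2, 9, -1) = -2
H (Black): min(0, 3, 7) = 0
I (Black): min(1, -2, -2) = -2
F (White): max(-2, 0, -2) = 0
K (Black): min(9, -7, 3) = -7
L (Black): min(-5, 0, 8) = -5
J (White): max(-7, -5, -4) = -4
Root (Black): min(1, 0, -4) = -4
Black picks the child with the lowest value: J (value -4).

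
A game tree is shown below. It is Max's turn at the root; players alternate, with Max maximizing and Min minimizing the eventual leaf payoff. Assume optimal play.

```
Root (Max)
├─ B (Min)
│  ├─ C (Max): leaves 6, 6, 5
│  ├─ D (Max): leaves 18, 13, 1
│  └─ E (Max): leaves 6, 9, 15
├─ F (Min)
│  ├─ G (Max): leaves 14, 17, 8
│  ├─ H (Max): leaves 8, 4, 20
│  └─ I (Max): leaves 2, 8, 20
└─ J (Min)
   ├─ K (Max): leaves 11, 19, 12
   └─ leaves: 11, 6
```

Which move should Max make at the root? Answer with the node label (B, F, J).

F

C (Max): max(6, 6, 5) = 6
D (Max): max(18, 13, 1) = 18
E (Max): max(6, 9, 15) = 15
B (Min): min(6, 18, 15) = 6
G (Max): max(14, 17, 8) = 17
H (Max): max(8, 4, 20) = 20
I (Max): max(2, 8, 20) = 20
F (Min): min(17, 20, 20) = 17
K (Max): max(11, 19, 12) = 19
J (Min): min(19, 11, 6) = 6
Root (Max): max(6, 17, 6) = 17
Max picks the child with the highest value: F (value 17).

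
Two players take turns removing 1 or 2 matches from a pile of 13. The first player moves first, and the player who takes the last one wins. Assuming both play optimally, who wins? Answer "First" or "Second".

Mark each pile size as W (mover wins) or L (mover loses):
i:   0  1  2  3  4  5  6  7  8  9 10 11 12 13
     L  W  W  L  W  W  L  W  W  L  W  W  L  W
Position 13 is W, so the first player wins.

First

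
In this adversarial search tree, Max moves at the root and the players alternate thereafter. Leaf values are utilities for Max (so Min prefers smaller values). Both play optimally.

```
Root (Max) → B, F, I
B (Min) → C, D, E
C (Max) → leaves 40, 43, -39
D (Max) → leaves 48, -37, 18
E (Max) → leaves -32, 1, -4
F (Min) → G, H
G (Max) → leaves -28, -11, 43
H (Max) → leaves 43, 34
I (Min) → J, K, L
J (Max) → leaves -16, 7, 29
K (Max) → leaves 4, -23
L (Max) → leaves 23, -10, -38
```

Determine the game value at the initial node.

43

C (Max): max(40, 43, -39) = 43
D (Max): max(48, -37, 18) = 48
E (Max): max(-32, 1, -4) = 1
B (Min): min(43, 48, 1) = 1
G (Max): max(-28, -11, 43) = 43
H (Max): max(43, 34) = 43
F (Min): min(43, 43) = 43
J (Max): max(-16, 7, 29) = 29
K (Max): max(4, -23) = 4
L (Max): max(23, -10, -38) = 23
I (Min): min(29, 4, 23) = 4
Root (Max): max(1, 43, 4) = 43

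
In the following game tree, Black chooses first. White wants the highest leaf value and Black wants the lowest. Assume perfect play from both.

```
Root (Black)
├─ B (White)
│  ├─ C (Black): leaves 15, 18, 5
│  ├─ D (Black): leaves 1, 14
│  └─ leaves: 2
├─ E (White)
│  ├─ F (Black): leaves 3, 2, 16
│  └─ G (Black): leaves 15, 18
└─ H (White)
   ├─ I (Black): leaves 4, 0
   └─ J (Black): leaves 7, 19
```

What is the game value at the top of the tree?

C (Black): min(15, 18, 5) = 5
D (Black): min(1, 14) = 1
B (White): max(5, 1, 2) = 5
F (Black): min(3, 2, 16) = 2
G (Black): min(15, 18) = 15
E (White): max(2, 15) = 15
I (Black): min(4, 0) = 0
J (Black): min(7, 19) = 7
H (White): max(0, 7) = 7
Root (Black): min(5, 15, 7) = 5

5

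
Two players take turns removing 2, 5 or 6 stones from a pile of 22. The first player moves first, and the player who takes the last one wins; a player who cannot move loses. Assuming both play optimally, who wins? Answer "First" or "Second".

Compute winning (W) and losing (L) positions by backward induction:
i:   0  1  2  3  4  5  6  7  8  9 10 11 12 13 14 15 16 17 18 19 20 21 22
     L  L  W  W  L  W  W  W  L  W  W  L  L  W  W  L  W  W  W  L  W  W  L
Position 22 is L, so the second player wins.

Second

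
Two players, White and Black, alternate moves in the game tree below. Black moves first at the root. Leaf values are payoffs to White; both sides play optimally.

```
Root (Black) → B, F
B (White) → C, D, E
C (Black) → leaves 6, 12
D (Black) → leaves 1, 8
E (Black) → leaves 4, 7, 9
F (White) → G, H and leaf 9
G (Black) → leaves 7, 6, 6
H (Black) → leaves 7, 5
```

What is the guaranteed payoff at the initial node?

6

C (Black): min(6, 12) = 6
D (Black): min(1, 8) = 1
E (Black): min(4, 7, 9) = 4
B (White): max(6, 1, 4) = 6
G (Black): min(7, 6, 6) = 6
H (Black): min(7, 5) = 5
F (White): max(6, 5, 9) = 9
Root (Black): min(6, 9) = 6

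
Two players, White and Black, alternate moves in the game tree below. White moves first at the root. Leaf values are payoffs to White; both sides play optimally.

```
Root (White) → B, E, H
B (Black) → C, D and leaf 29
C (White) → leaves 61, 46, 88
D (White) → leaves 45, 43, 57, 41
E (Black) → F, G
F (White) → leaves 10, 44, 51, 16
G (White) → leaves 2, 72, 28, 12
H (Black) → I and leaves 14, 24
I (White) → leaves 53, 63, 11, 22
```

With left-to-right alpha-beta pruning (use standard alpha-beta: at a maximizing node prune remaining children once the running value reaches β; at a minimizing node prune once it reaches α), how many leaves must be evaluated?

19

C [α=-∞,β=+∞]: v=88
D [α=-∞,β=88]: v=57
B [α=-∞,β=+∞]: v=29
F [α=29,β=+∞]: v=51
G [α=29,β=51]: v=72 after child 2 ≥ β → β-cutoff, skip 2
E [α=29,β=+∞]: v=51
I [α=51,β=+∞]: v=63
H [α=51,β=+∞]: v=14 after child 2 ≤ α → α-cutoff, skip 1
Root [α=-∞,β=+∞]: v=51
Leaves evaluated: 19 of 22.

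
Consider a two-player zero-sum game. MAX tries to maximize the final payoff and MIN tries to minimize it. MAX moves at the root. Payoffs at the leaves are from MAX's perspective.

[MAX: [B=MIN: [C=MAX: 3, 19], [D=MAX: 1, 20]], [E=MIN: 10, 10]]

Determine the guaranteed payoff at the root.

C (MAX): max(3, 19) = 19
D (MAX): max(1, 20) = 20
B (MIN): min(19, 20) = 19
E (MIN): min(10, 10) = 10
Root (MAX): max(19, 10) = 19

19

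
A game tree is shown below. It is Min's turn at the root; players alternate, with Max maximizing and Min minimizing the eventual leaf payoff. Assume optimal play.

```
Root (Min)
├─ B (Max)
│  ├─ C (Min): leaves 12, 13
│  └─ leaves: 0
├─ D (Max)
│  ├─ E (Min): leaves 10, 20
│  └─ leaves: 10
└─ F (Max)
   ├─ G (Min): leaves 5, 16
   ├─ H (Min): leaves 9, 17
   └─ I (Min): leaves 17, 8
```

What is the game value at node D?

10

E: min(10, 20) = 10
D: max(10, 10) = 10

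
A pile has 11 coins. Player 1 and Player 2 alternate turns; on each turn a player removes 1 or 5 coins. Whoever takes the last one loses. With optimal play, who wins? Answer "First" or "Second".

Second

W/L table (W = player to move can force a win):
i:   0  1  2  3  4  5  6  7  8  9 10 11
     W  L  W  L  W  L  W  L  W  L  W  L
Position 11 is L, so the second player wins.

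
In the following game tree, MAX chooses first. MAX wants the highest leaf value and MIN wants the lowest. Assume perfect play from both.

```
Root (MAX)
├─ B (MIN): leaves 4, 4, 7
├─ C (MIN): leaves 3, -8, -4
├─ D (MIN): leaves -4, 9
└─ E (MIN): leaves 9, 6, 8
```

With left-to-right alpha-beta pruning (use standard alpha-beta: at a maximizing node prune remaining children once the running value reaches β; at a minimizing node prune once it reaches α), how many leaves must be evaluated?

8

B [α=-∞,β=+∞]: v=4
C [α=4,β=+∞]: v=3 after child 1 ≤ α → α-cutoff, skip 2
D [α=4,β=+∞]: v=-4 after child 1 ≤ α → α-cutoff, skip 1
E [α=4,β=+∞]: v=6
Root [α=-∞,β=+∞]: v=6
Leaves evaluated: 8 of 11.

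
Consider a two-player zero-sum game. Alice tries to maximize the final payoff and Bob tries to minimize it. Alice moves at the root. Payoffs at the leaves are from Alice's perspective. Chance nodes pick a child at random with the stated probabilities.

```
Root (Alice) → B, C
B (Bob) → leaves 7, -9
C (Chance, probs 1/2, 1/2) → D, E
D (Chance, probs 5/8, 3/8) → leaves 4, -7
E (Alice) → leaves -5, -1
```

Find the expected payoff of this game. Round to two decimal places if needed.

-0.56

B (Bob): min(7, -9) = -9
D (Chance): 5/8·4 + 3/8·-7 = -0.12
E (Alice): max(-5, -1) = -1
C (Chance): 1/2·-0.12 + 1/2·-1 = -0.56
Root (Alice): max(-9, -0.56) = -0.56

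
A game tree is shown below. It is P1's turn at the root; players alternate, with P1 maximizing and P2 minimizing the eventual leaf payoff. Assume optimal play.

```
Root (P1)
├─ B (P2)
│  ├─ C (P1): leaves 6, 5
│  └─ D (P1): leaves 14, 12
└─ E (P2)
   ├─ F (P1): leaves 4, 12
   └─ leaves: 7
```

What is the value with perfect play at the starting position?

7

C (P1): max(6, 5) = 6
D (P1): max(14, 12) = 14
B (P2): min(6, 14) = 6
F (P1): max(4, 12) = 12
E (P2): min(12, 7) = 7
Root (P1): max(6, 7) = 7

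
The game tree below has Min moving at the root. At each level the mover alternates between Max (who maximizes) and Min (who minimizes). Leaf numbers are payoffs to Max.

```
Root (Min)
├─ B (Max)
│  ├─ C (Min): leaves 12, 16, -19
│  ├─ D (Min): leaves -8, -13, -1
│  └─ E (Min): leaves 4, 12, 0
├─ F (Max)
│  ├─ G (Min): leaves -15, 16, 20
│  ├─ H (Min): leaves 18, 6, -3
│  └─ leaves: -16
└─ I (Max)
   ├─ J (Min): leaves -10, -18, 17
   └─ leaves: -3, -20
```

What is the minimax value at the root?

-3

C (Min): min(12, 16, -19) = -19
D (Min): min(-8, -13, -1) = -13
E (Min): min(4, 12, 0) = 0
B (Max): max(-19, -13, 0) = 0
G (Min): min(-15, 16, 20) = -15
H (Min): min(18, 6, -3) = -3
F (Max): max(-15, -3, -16) = -3
J (Min): min(-10, -18, 17) = -18
I (Max): max(-18, -3, -20) = -3
Root (Min): min(0, -3, -3) = -3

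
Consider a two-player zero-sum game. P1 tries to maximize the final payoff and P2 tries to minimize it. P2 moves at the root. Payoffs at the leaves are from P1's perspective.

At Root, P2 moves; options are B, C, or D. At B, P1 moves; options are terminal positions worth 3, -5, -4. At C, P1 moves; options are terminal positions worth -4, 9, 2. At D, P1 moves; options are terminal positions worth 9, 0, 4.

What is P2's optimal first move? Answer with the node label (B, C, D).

B (P1): max(3, -5, -4) = 3
C (P1): max(-4, 9, 2) = 9
D (P1): max(9, 0, 4) = 9
Root (P2): min(3, 9, 9) = 3
P2 picks the child with the lowest value: B (value 3).

B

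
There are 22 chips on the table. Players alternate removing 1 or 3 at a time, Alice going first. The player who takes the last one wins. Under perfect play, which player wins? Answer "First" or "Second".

Second

Mark each pile size as W (mover wins) or L (mover loses):
i:   0  1  2  3  4  5  6  7  8  9 10 11 12 13 14 15 16 17 18 19 20 21 22
     L  W  L  W  L  W  L  W  L  W  L  W  L  W  L  W  L  W  L  W  L  W  L
Position 22 is L, so the second player wins.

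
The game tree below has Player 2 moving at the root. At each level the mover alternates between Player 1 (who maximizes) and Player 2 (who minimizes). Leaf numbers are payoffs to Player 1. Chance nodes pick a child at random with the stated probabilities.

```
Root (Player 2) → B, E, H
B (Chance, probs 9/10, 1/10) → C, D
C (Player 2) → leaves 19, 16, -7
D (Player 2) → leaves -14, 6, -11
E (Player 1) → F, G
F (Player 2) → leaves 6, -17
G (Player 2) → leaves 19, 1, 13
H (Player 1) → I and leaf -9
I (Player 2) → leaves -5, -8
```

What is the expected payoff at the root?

C (Player 2): min(19, 16, -7) = -7
D (Player 2): min(-14, 6, -11) = -14
B (Chance): 9/10·-7 + 1/10·-14 = -7.7
F (Player 2): min(6, -17) = -17
G (Player 2): min(19, 1, 13) = 1
E (Player 1): max(-17, 1) = 1
I (Player 2): min(-5, -8) = -8
H (Player 1): max(-8, -9) = -8
Root (Player 2): min(-7.7, 1, -8) = -8

-8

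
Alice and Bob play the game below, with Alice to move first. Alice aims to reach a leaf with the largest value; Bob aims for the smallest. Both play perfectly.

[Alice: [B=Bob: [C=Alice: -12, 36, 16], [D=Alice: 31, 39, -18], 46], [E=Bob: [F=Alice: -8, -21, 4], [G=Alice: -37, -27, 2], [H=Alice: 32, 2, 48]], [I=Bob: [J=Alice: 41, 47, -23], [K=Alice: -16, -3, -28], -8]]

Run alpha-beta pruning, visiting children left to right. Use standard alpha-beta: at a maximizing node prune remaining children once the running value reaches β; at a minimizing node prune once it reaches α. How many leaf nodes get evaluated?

C [α=-∞,β=+∞]: v=36
D [α=-∞,β=36]: v=39 after child 2 ≥ β → β-cutoff, skip 1
B [α=-∞,β=+∞]: v=36
F [α=36,β=+∞]: v=4
E [α=36,β=+∞]: v=4 after child 1 ≤ α → α-cutoff, skip 2
J [α=36,β=+∞]: v=47
K [α=36,β=47]: v=-3
I [α=36,β=+∞]: v=-3 after child 2 ≤ α → α-cutoff, skip 1
Root [α=-∞,β=+∞]: v=36
Leaves evaluated: 15 of 23.

15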